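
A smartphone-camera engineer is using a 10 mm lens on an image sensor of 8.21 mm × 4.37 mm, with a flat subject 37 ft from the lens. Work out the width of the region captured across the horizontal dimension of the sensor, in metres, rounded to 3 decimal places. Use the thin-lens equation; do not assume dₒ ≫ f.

dₒ: 37 ft × 304.8 mm/ft = 11277.60 mm.
Similar triangles through the lens centre give W/dₒ = w/dᵢ; with 1/f = 1/dₒ + 1/dᵢ this gives W = w·(dₒ − f)/f.
W = 8.21 mm × (11277.6 − 10) / 10 = 8.21 × 1126.7600 ≈ 9250.699 mm = 9.2507 m.

9.251 m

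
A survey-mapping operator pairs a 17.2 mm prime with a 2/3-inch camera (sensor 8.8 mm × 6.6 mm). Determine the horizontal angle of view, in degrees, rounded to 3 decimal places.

Angle of view α = 2·arctan(w/2f) with w = 8.8 mm and f = 17.2 mm.
w/2f = 0.25581; arctan(0.25581) ≈ 14.3493°, so α ≈ 28.6987°.

28.699°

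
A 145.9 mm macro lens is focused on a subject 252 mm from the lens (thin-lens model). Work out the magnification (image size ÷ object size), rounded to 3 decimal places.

Thin lens: 1/f = 1/dₒ + 1/dᵢ → 1/dᵢ = 1/145.9 − 1/252 = 0.0028858 mm⁻¹, so dᵢ ≈ 346.5297 mm.
Magnification m = dᵢ/dₒ = 346.5297/252 ≈ 1.37512.

1.375×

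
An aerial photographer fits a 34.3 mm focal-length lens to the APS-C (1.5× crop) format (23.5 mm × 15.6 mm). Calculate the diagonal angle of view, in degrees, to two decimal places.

44.70°

Sensor diagonal = √(23.5² + 15.6²) = √795.6100 ≈ 28.2066 mm.
Angle of view α = 2·arctan(d/2f) with d = 28.2066 mm and f = 34.3 mm.
d/2f = 0.41117; arctan(0.41117) ≈ 22.3512°, so α ≈ 44.7024°.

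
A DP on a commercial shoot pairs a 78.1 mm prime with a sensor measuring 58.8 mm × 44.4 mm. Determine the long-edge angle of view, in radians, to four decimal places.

Angle of view α = 2·arctan(w/2f) with w = 58.8 mm and f = 78.1 mm.
w/2f = 0.37644; arctan(0.37644) ≈ 0.3600 rad, so α ≈ 0.7201 rad.

0.7201 rad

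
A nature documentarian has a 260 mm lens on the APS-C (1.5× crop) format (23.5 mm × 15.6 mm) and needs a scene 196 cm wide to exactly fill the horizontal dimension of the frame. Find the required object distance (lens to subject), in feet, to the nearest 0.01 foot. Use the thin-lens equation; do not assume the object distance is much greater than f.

72.00 ft

W: 196 cm = 1960 mm.
Magnification m = w/W = dᵢ/dₒ; combined with 1/f = 1/dₒ + 1/dᵢ this gives dₒ = f·(1 + W/w).
dₒ = 260 mm × (1 + 1960/23.5) = 260 × 84.4043 ≈ 21945.106 mm = 21945.106/304.8 ft = 71.9984 ft.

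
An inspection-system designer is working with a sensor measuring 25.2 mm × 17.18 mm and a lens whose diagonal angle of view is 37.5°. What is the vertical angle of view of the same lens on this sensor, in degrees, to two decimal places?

21.65°

Sensor diagonal = √(25.2² + 17.18²) = √930.1924 ≈ 30.4991 mm.
From the diagonal AOV: f = 30.4991 / (2·tan(18.75°)) = 30.4991 / 0.67891 ≈ 44.9237 mm.
Vertical AOV = 2·arctan(17.18 / (2 × 44.9237)) = 2·arctan(0.19121) ≈ 21.6501°.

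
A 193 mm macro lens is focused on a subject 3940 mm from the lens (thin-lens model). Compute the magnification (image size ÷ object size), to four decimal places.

Thin lens: 1/f = 1/dₒ + 1/dᵢ → 1/dᵢ = 1/193 − 1/3940 = 0.0049275 mm⁻¹, so dᵢ ≈ 202.9410 mm.
Magnification m = dᵢ/dₒ = 202.9410/3940 ≈ 0.05151.

0.0515×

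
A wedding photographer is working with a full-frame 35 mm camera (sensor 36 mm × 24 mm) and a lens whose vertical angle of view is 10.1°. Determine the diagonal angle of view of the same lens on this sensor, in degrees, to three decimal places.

18.103°

From the vertical AOV: f = 24 / (2·tan(5.05°)) = 24 / 0.17674 ≈ 135.7956 mm.
Sensor diagonal = √(36² + 24²) = √1872.0000 ≈ 43.2666 mm.
Diagonal AOV = 2·arctan(43.2666 / (2 × 135.7956)) = 2·arctan(0.15931) ≈ 18.1032°.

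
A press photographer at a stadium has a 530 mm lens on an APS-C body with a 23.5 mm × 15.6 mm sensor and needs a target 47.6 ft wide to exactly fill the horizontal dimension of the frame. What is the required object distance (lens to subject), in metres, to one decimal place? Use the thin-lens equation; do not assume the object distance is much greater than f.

W: 47.6 ft × 304.8 mm/ft = 14508.48 mm.
Magnification m = w/W = dᵢ/dₒ; combined with 1/f = 1/dₒ + 1/dᵢ this gives dₒ = f·(1 + W/w).
dₒ = 530 mm × (1 + 14508.5/23.5) = 530 × 618.3821 ≈ 327742.517 mm = 327.743 m.

327.7 m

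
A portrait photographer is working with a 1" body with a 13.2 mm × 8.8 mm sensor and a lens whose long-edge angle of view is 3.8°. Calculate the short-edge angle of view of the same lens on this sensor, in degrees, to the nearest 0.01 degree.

2.53°

From the long-edge AOV: f = 13.2 / (2·tan(1.9°)) = 13.2 / 0.06635 ≈ 198.9545 mm.
Short-edge AOV = 2·arctan(8.8 / (2 × 198.9545)) = 2·arctan(0.02212) ≈ 2.5338°.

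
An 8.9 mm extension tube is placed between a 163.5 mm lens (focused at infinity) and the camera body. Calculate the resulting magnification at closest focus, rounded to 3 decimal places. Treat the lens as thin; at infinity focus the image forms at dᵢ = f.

0.054×

The tube moves the image plane from f to f + e, so dᵢ = 163.5 + 8.9 = 172.4 mm. Focus is achieved when 1/f = 1/dₒ + 1/dᵢ, giving dₒ = 1/(1/f − 1/(f+e)).
Magnification m = dᵢ/dₒ = (f+e)·(1/f − 1/(f+e)) = e/f = 8.9/163.5 ≈ 0.0544.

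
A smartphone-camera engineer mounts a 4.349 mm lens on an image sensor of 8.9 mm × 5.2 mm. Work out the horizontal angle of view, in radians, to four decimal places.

Angle of view α = 2·arctan(w/2f) with w = 8.9 mm and f = 4.349 mm.
w/2f = 1.02322; arctan(1.02322) ≈ 0.7969 rad, so α ≈ 1.5938 rad.

1.5938 rad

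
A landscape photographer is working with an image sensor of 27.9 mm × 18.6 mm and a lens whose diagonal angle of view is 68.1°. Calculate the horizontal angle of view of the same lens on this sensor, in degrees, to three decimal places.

Sensor diagonal = √(27.9² + 18.6²) = √1124.3700 ≈ 33.5316 mm.
From the diagonal AOV: f = 33.5316 / (2·tan(34.05°)) = 33.5316 / 1.35156 ≈ 24.8096 mm.
Horizontal AOV = 2·arctan(27.9 / (2 × 24.8096)) = 2·arctan(0.56228) ≈ 58.6965°.

58.697°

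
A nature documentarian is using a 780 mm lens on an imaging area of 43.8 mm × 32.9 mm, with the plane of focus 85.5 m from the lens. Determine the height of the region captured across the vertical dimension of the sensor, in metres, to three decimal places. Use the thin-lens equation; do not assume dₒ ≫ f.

dₒ: 85.5 m = 85500 mm.
Similar triangles through the lens centre give W/dₒ = h/dᵢ; with 1/f = 1/dₒ + 1/dᵢ this gives W = h·(dₒ − f)/f.
W = 32.9 mm × (85500 − 780) / 780 = 32.9 × 108.6154 ≈ 3573.446 mm = 3.57345 m.

3.573 m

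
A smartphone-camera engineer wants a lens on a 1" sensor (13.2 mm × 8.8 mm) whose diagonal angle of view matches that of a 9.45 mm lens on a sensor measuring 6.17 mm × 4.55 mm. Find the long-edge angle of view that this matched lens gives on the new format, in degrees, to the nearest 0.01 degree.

Sensor diagonal = √(6.17² + 4.55²) = √58.7714 ≈ 7.6663 mm.
Sensor diagonal = √(13.2² + 8.8²) = √251.6800 ≈ 15.8644 mm.
Equal diagonal AOV ⇒ f₂ = f₁ · 15.8644/7.6663 = 9.45 × 2.06939 ≈ 19.5557 mm.
Long-edge AOV on the new format = 2·arctan(13.2 / (2 × 19.5557)) = 2·arctan(0.33750) ≈ 37.2988°.

37.30°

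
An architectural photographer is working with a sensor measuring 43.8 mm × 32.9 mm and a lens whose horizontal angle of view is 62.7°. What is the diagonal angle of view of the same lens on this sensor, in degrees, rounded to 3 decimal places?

74.609°

From the horizontal AOV: f = 43.8 / (2·tan(31.35°)) = 43.8 / 1.21841 ≈ 35.9485 mm.
Sensor diagonal = √(43.8² + 32.9²) = √3000.8500 ≈ 54.7800 mm.
Diagonal AOV = 2·arctan(54.7800 / (2 × 35.9485)) = 2·arctan(0.76192) ≈ 74.6093°.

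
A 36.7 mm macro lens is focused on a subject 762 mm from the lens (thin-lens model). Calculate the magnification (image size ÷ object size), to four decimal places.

Thin lens: 1/f = 1/dₒ + 1/dᵢ → 1/dᵢ = 1/36.7 − 1/762 = 0.0259356 mm⁻¹, so dᵢ ≈ 38.5570 mm.
Magnification m = dᵢ/dₒ = 38.5570/762 ≈ 0.05060.

0.0506×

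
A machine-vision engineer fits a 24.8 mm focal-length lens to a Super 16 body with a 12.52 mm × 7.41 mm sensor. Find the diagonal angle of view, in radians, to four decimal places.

Sensor diagonal = √(12.52² + 7.41²) = √211.6585 ≈ 14.5485 mm.
Angle of view α = 2·arctan(d/2f) with d = 14.5485 mm and f = 24.8 mm.
d/2f = 0.29332; arctan(0.29332) ≈ 0.2853 rad, so α ≈ 0.5706 rad.

0.5706 rad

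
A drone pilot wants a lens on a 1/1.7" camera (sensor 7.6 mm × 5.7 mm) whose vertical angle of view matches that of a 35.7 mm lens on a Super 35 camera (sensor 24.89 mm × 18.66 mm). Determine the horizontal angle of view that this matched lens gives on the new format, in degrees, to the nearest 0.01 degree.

Equal vertical AOV ⇒ f₂ = f₁ · 5.7/18.66 = 35.7 × 0.30547 ≈ 10.9051 mm.
Horizontal AOV on the new format = 2·arctan(7.6 / (2 × 10.9051)) = 2·arctan(0.34846) ≈ 38.4227°.

38.42°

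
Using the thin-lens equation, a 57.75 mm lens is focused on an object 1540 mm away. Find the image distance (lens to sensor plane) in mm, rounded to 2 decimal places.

1/dᵢ = 1/f − 1/dₒ = 1/57.75 − 1/1540 = 0.0166667 mm⁻¹.
dᵢ = 1/0.0166667 ≈ 60.0000 mm.

60.00 mm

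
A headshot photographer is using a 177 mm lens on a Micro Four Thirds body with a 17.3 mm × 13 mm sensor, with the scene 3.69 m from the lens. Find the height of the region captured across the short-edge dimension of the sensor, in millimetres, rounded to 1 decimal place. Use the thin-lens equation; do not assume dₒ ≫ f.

dₒ: 3.69 m = 3690 mm.
Similar triangles through the lens centre give W/dₒ = h/dᵢ; with 1/f = 1/dₒ + 1/dᵢ this gives W = h·(dₒ − f)/f.
W = 13 mm × (3690 − 177) / 177 = 13 × 19.8475 ≈ 258.017 mm.

258.0 mm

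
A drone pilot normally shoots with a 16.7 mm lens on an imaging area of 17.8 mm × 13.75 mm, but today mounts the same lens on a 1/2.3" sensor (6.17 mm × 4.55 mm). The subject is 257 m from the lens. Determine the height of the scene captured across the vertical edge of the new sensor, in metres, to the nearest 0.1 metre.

The focal length stays 16.7 mm; the relevant sensor dimension is now h = 4.55 mm. Object distance dₒ = 257 m = 257000 mm.
Thin-lens field height W = h·(dₒ − f)/f = 4.55 × (257000 − 16.7)/16.7 ≈ 70016.408 mm = 70.0164 m.

70.0 m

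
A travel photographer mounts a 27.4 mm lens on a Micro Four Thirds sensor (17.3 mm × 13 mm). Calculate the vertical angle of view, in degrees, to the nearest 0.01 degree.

Angle of view α = 2·arctan(h/2f) with h = 13 mm and f = 27.4 mm.
h/2f = 0.23723; arctan(0.23723) ≈ 13.3454°, so α ≈ 26.6907°.

26.69°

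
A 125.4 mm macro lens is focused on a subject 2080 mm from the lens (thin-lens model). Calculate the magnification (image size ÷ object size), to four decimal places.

0.0642×

Thin lens: 1/f = 1/dₒ + 1/dᵢ → 1/dᵢ = 1/125.4 − 1/2080 = 0.0074937 mm⁻¹, so dᵢ ≈ 133.4452 mm.
Magnification m = dᵢ/dₒ = 133.4452/2080 ≈ 0.06416.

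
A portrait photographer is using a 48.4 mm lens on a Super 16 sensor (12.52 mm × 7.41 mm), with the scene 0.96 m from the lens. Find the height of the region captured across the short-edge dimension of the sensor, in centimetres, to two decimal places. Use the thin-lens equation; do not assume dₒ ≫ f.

dₒ: 0.96 m = 960 mm.
Similar triangles through the lens centre give W/dₒ = h/dᵢ; with 1/f = 1/dₒ + 1/dᵢ this gives W = h·(dₒ − f)/f.
W = 7.41 mm × (960 − 48.4) / 48.4 = 7.41 × 18.8347 ≈ 139.565 mm = 13.9565 cm.

13.96 cm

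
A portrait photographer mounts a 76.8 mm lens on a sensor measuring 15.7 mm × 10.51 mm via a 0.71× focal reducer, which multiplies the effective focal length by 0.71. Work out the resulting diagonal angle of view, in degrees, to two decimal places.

Effective focal length f = 76.8 × 0.71 = 54.528 mm.
Sensor diagonal = √(15.7² + 10.51²) = √356.9501 ≈ 18.8931 mm.
α = 2·arctan(18.893 / (2 × 54.528)) = 2·arctan(0.17324) ≈ 19.6570°.

19.66°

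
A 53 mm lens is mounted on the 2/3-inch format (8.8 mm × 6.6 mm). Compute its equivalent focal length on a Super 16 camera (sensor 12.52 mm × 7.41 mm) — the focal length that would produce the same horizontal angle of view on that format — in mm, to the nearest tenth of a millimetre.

75.4 mm

Equal angle of view means equal width/f ratio, so f₂ = f₁ · (width₂/width₁) = 53 × 12.52/8.8.
f₂ = 53 × 1.42273 ≈ 75.405 mm.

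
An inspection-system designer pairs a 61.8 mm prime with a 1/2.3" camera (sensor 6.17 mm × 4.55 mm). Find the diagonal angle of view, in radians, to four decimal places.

Sensor diagonal = √(6.17² + 4.55²) = √58.7714 ≈ 7.6663 mm.
Angle of view α = 2·arctan(d/2f) with d = 7.6663 mm and f = 61.8 mm.
d/2f = 0.06202; arctan(0.06202) ≈ 0.0619 rad, so α ≈ 0.1239 rad.

0.1239 rad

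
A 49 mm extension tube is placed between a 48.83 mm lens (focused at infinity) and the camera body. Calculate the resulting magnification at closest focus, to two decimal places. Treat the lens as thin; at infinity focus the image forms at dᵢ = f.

The tube moves the image plane from f to f + e, so dᵢ = 48.83 + 49 = 97.83 mm. Focus is achieved when 1/f = 1/dₒ + 1/dᵢ, giving dₒ = 1/(1/f − 1/(f+e)).
Magnification m = dᵢ/dₒ = (f+e)·(1/f − 1/(f+e)) = e/f = 49/48.83 ≈ 1.0035.

1.00×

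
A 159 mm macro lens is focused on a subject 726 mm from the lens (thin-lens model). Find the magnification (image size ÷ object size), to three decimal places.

0.280×

Thin lens: 1/f = 1/dₒ + 1/dᵢ → 1/dᵢ = 1/159 − 1/726 = 0.0049119 mm⁻¹, so dᵢ ≈ 203.5873 mm.
Magnification m = dᵢ/dₒ = 203.5873/726 ≈ 0.28042.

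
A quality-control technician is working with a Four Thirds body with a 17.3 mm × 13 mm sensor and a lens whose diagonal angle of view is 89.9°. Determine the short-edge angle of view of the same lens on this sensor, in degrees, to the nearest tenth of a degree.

61.9°

Sensor diagonal = √(17.3² + 13²) = √468.2900 ≈ 21.6400 mm.
From the diagonal AOV: f = 21.6400 / (2·tan(44.95°)) = 21.6400 / 1.99651 ≈ 10.8389 mm.
Short-edge AOV = 2·arctan(13 / (2 × 10.8389)) = 2·arctan(0.59969) ≈ 61.9015°.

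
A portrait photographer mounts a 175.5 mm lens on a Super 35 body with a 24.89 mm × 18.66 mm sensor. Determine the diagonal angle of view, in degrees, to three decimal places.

10.129°

Sensor diagonal = √(24.89² + 18.66²) = √967.7077 ≈ 31.1080 mm.
Angle of view α = 2·arctan(d/2f) with d = 31.1080 mm and f = 175.5 mm.
d/2f = 0.08863; arctan(0.08863) ≈ 5.0647°, so α ≈ 10.1294°.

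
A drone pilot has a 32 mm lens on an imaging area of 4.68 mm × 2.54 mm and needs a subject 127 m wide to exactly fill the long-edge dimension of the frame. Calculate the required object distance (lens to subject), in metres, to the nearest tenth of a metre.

868.4 m

W: 127 m = 127000 mm.
Magnification m = w/W = dᵢ/dₒ; combined with 1/f = 1/dₒ + 1/dᵢ this gives dₒ = f·(1 + W/w).
dₒ = 32 mm × (1 + 127000/4.68) = 32 × 27137.7521 ≈ 868408.068 mm = 868.408 m.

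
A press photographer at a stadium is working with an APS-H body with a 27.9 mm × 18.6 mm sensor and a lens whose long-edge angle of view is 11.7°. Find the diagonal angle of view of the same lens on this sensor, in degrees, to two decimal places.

From the long-edge AOV: f = 27.9 / (2·tan(5.85°)) = 27.9 / 0.20492 ≈ 136.1533 mm.
Sensor diagonal = √(27.9² + 18.6²) = √1124.3700 ≈ 33.5316 mm.
Diagonal AOV = 2·arctan(33.5316 / (2 × 136.1533)) = 2·arctan(0.12314) ≈ 14.0400°.

14.04°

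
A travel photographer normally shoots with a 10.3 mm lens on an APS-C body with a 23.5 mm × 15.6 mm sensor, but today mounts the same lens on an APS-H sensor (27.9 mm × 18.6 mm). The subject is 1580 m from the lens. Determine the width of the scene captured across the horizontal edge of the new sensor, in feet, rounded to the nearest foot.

14041 ft

The focal length stays 10.3 mm; the relevant sensor dimension is now w = 27.9 mm. Object distance dₒ = 1580 m = 1.58e+06 mm.
Thin-lens field width W = w·(dₒ − f)/f = 27.9 × (1.58e+06 − 10.3)/10.3 ≈ 4279777.925 mm = 4279777.925/304.8 ft = 14041.3 ft.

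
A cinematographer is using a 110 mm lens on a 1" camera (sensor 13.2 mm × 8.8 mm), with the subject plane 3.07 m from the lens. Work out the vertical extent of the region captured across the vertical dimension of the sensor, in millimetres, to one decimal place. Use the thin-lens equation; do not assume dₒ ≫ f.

236.8 mm

dₒ: 3.07 m = 3070 mm.
Similar triangles through the lens centre give W/dₒ = h/dᵢ; with 1/f = 1/dₒ + 1/dᵢ this gives W = h·(dₒ − f)/f.
W = 8.8 mm × (3070 − 110) / 110 = 8.8 × 26.9091 ≈ 236.800 mm.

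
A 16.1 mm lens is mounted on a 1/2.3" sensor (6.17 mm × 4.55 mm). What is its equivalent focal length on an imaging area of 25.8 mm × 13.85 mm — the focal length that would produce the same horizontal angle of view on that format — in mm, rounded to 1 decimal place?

67.3 mm

Equal angle of view means equal width/f ratio, so f₂ = f₁ · (width₂/width₁) = 16.1 × 25.8/6.17.
f₂ = 16.1 × 4.18152 ≈ 67.323 mm.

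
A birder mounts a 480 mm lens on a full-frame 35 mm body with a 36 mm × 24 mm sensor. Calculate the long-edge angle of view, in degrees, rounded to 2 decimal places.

4.30°

Angle of view α = 2·arctan(w/2f) with w = 36 mm and f = 480 mm.
w/2f = 0.03750; arctan(0.03750) ≈ 2.1476°, so α ≈ 4.2952°.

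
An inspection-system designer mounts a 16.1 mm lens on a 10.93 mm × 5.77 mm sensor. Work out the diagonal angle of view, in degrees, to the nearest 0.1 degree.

Sensor diagonal = √(10.93² + 5.77²) = √152.7578 ≈ 12.3595 mm.
Angle of view α = 2·arctan(d/2f) with d = 12.3595 mm and f = 16.1 mm.
d/2f = 0.38384; arctan(0.38384) ≈ 20.9986°, so α ≈ 41.9972°.

42.0°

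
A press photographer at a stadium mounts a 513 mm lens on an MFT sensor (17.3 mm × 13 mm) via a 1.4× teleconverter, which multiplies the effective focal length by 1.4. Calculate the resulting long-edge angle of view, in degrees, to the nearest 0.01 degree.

1.38°

Effective focal length f = 513 × 1.4 = 718.2 mm.
α = 2·arctan(17.3 / (2 × 718.2)) = 2·arctan(0.01204) ≈ 1.3801°.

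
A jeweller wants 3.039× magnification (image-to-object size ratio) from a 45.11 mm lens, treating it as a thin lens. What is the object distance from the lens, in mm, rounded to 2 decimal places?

With m = dᵢ/dₒ and 1/f = 1/dₒ + 1/dᵢ, substituting dᵢ = m·dₒ gives 1/f = (1 + 1/m)/dₒ, hence dₒ = f·(1 + 1/m).
dₒ = 45.11 × (1 + 1/3.039) = 45.11 × 1.32906 ≈ 59.954 mm.

59.95 mm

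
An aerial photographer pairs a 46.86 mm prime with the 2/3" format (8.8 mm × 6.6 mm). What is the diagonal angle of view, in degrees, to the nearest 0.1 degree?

13.4°

Sensor diagonal = √(8.8² + 6.6²) = √121.0000 ≈ 11.0000 mm.
Angle of view α = 2·arctan(d/2f) with d = 11.0000 mm and f = 46.86 mm.
d/2f = 0.11737; arctan(0.11737) ≈ 6.6942°, so α ≈ 13.3885°.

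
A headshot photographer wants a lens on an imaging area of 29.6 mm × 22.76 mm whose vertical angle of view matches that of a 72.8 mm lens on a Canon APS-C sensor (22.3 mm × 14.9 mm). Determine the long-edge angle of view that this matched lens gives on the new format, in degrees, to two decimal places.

15.16°

Equal vertical AOV ⇒ f₂ = f₁ · 22.76/14.9 = 72.8 × 1.52752 ≈ 111.2032 mm.
Long-edge AOV on the new format = 2·arctan(29.6 / (2 × 111.2032)) = 2·arctan(0.13309) ≈ 15.1619°.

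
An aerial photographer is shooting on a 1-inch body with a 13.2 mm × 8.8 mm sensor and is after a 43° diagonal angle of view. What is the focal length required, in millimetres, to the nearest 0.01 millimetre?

Sensor diagonal = √(13.2² + 8.8²) = √251.6800 ≈ 15.8644 mm.
From α = 2·arctan(d/2f) we get f = d / (2·tan(α/2)).
With d = 15.8644 mm and α/2 = 21.5°, tan(α/2) ≈ 0.39391, so f ≈ 15.8644 / 0.78782 ≈ 20.1371 mm.

20.14 mm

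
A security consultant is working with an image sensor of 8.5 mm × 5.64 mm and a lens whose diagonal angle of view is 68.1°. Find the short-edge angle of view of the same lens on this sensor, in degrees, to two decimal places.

40.97°

Sensor diagonal = √(8.5² + 5.64²) = √104.0596 ≈ 10.2010 mm.
From the diagonal AOV: f = 10.2010 / (2·tan(34.05°)) = 10.2010 / 1.35156 ≈ 7.5476 mm.
Short-edge AOV = 2·arctan(5.64 / (2 × 7.5476)) = 2·arctan(0.37363) ≈ 40.9745°.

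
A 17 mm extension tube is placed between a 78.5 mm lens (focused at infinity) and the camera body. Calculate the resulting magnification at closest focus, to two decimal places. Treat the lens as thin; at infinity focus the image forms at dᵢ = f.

The tube moves the image plane from f to f + e, so dᵢ = 78.5 + 17 = 95.5 mm. Focus is achieved when 1/f = 1/dₒ + 1/dᵢ, giving dₒ = 1/(1/f − 1/(f+e)).
Magnification m = dᵢ/dₒ = (f+e)·(1/f − 1/(f+e)) = e/f = 17/78.5 ≈ 0.2166.

0.22×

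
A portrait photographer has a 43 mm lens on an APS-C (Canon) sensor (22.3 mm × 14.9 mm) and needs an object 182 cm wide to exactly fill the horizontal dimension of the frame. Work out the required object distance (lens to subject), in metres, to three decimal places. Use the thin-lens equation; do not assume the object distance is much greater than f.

3.552 m

W: 182 cm = 1820 mm.
Magnification m = w/W = dᵢ/dₒ; combined with 1/f = 1/dₒ + 1/dᵢ this gives dₒ = f·(1 + W/w).
dₒ = 43 mm × (1 + 1820/22.3) = 43 × 82.6143 ≈ 3552.417 mm = 3.55242 m.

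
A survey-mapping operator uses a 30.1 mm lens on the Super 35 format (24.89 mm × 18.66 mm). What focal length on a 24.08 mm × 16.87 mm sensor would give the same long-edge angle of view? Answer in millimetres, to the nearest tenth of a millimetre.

29.1 mm

Equal angle of view means equal width/f ratio, so f₂ = f₁ · (width₂/width₁) = 30.1 × 24.08/24.89.
f₂ = 30.1 × 0.96746 ≈ 29.120 mm.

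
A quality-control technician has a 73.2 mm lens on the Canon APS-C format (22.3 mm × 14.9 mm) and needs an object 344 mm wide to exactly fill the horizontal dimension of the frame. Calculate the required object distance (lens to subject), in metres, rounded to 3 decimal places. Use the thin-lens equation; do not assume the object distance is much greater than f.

Magnification m = w/W = dᵢ/dₒ; combined with 1/f = 1/dₒ + 1/dᵢ this gives dₒ = f·(1 + W/w).
dₒ = 73.2 mm × (1 + 344/22.3) = 73.2 × 16.4260 ≈ 1202.384 mm = 1.20238 m.

1.202 m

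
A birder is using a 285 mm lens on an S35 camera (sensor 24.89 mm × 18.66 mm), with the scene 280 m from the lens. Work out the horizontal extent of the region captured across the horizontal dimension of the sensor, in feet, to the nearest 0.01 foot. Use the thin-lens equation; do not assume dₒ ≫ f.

dₒ: 280 m = 280000 mm.
Similar triangles through the lens centre give W/dₒ = w/dᵢ; with 1/f = 1/dₒ + 1/dᵢ this gives W = w·(dₒ − f)/f.
W = 24.89 mm × (280000 − 285) / 285 = 24.89 × 981.4561 ≈ 24428.443 mm = 24428.443/304.8 ft = 80.1458 ft.

80.15 ft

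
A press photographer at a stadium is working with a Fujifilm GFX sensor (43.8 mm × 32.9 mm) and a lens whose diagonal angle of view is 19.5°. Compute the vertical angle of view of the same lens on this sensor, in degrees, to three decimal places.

Sensor diagonal = √(43.8² + 32.9²) = √3000.8500 ≈ 54.7800 mm.
From the diagonal AOV: f = 54.7800 / (2·tan(9.75°)) = 54.7800 / 0.34366 ≈ 159.4005 mm.
Vertical AOV = 2·arctan(32.9 / (2 × 159.4005)) = 2·arctan(0.10320) ≈ 11.7840°.

11.784°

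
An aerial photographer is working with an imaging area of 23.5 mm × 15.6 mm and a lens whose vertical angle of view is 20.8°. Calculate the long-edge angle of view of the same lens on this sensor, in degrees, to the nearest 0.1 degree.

30.9°

From the vertical AOV: f = 15.6 / (2·tan(10.4°)) = 15.6 / 0.36707 ≈ 42.4989 mm.
Long-edge AOV = 2·arctan(23.5 / (2 × 42.4989)) = 2·arctan(0.27648) ≈ 30.9099°.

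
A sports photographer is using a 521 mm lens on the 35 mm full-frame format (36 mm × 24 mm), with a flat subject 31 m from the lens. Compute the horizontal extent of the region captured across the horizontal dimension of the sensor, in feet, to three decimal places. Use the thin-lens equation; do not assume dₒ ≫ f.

dₒ: 31 m = 31000 mm.
Similar triangles through the lens centre give W/dₒ = w/dᵢ; with 1/f = 1/dₒ + 1/dᵢ this gives W = w·(dₒ − f)/f.
W = 36 mm × (31000 − 521) / 521 = 36 × 58.5010 ≈ 2106.035 mm = 2106.035/304.8 ft = 6.90956 ft.

6.910 ft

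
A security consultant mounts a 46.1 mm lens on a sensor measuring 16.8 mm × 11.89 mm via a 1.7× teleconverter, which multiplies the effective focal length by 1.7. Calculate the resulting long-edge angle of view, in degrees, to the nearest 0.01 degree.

12.24°

Effective focal length f = 46.1 × 1.7 = 78.37 mm.
α = 2·arctan(16.8 / (2 × 78.37)) = 2·arctan(0.10718) ≈ 12.2357°.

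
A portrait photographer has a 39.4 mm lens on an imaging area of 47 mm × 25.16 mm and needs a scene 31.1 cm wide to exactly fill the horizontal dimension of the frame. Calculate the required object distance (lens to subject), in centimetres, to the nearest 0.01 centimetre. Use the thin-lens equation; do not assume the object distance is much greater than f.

30.01 cm

W: 31.1 cm = 311 mm.
Magnification m = w/W = dᵢ/dₒ; combined with 1/f = 1/dₒ + 1/dᵢ this gives dₒ = f·(1 + W/w).
dₒ = 39.4 mm × (1 + 311/47) = 39.4 × 7.6170 ≈ 300.111 mm = 30.0111 cm.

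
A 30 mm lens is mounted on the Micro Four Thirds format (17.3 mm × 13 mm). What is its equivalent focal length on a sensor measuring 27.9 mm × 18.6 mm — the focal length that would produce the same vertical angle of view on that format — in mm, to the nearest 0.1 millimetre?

42.9 mm

Equal angle of view means equal height/f ratio, so f₂ = f₁ · (height₂/height₁) = 30 × 18.6/13.
f₂ = 30 × 1.43077 ≈ 42.923 mm.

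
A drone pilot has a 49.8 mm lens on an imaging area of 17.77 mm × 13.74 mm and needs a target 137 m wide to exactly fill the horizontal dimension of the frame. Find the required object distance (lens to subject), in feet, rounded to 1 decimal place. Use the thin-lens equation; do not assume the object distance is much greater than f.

1259.8 ft

W: 137 m = 137000 mm.
Magnification m = w/W = dᵢ/dₒ; combined with 1/f = 1/dₒ + 1/dᵢ this gives dₒ = f·(1 + W/w).
dₒ = 49.8 mm × (1 + 137000/17.77) = 49.8 × 7710.6230 ≈ 383989.023 mm = 383989.023/304.8 ft = 1259.81 ft.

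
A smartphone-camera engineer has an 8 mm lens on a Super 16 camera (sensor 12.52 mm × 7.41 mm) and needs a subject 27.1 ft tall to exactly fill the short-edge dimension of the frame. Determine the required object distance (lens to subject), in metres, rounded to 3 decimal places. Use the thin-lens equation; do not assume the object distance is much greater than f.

W: 27.1 ft × 304.8 mm/ft = 8260.08 mm.
Magnification m = h/W = dᵢ/dₒ; combined with 1/f = 1/dₒ + 1/dᵢ this gives dₒ = f·(1 + W/h).
dₒ = 8 mm × (1 + 8260.08/7.41) = 8 × 1115.7206 ≈ 8925.765 mm = 8.92576 m.

8.926 m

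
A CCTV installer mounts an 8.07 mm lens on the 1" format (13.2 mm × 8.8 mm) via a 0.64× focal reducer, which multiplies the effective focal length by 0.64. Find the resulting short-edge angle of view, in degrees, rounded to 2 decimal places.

Effective focal length f = 8.07 × 0.64 = 5.1648 mm.
α = 2·arctan(8.8 / (2 × 5.1648)) = 2·arctan(0.85192) ≈ 80.8567°.

80.86°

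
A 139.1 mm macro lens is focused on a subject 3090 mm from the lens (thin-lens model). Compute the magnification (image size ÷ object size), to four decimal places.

0.0471×

Thin lens: 1/f = 1/dₒ + 1/dᵢ → 1/dᵢ = 1/139.1 − 1/3090 = 0.0068654 mm⁻¹, so dᵢ ≈ 145.6569 mm.
Magnification m = dᵢ/dₒ = 145.6569/3090 ≈ 0.04714.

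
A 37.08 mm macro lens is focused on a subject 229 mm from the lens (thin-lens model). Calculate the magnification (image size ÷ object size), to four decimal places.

Thin lens: 1/f = 1/dₒ + 1/dᵢ → 1/dᵢ = 1/37.08 − 1/229 = 0.0226019 mm⁻¹, so dᵢ ≈ 44.2441 mm.
Magnification m = dᵢ/dₒ = 44.2441/229 ≈ 0.19321.

0.1932×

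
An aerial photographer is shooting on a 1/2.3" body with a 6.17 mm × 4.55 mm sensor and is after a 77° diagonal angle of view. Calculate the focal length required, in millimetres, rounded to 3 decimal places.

4.819 mm

Sensor diagonal = √(6.17² + 4.55²) = √58.7714 ≈ 7.6663 mm.
From α = 2·arctan(d/2f) we get f = d / (2·tan(α/2)).
With d = 7.6663 mm and α/2 = 38.5°, tan(α/2) ≈ 0.79544, so f ≈ 7.6663 / 1.59087 ≈ 4.8189 mm.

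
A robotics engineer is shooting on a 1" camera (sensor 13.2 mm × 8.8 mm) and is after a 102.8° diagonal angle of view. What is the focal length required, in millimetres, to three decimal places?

Sensor diagonal = √(13.2² + 8.8²) = √251.6800 ≈ 15.8644 mm.
From α = 2·arctan(d/2f) we get f = d / (2·tan(α/2)).
With d = 15.8644 mm and α/2 = 51.4°, tan(α/2) ≈ 1.25268, so f ≈ 15.8644 / 2.50536 ≈ 6.3322 mm.

6.332 mm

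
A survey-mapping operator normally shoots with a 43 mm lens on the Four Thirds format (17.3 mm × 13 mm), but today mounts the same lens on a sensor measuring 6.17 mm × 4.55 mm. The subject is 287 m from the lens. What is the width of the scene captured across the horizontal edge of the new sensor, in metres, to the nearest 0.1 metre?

The focal length stays 43 mm; the relevant sensor dimension is now w = 6.17 mm. Object distance dₒ = 287 m = 287000 mm.
Thin-lens field width W = w·(dₒ − f)/f = 6.17 × (287000 − 43)/43 ≈ 41174.993 mm = 41.175 m.

41.2 m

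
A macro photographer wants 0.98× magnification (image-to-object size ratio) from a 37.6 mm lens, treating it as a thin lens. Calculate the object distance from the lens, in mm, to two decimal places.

75.97 mm

With m = dᵢ/dₒ and 1/f = 1/dₒ + 1/dᵢ, substituting dᵢ = m·dₒ gives 1/f = (1 + 1/m)/dₒ, hence dₒ = f·(1 + 1/m).
dₒ = 37.6 × (1 + 1/0.98) = 37.6 × 2.02041 ≈ 75.967 mm.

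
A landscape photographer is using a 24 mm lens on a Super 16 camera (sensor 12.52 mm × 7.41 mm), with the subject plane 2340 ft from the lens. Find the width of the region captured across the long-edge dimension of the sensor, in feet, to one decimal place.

dₒ: 2340 ft × 304.8 mm/ft = 713231.98 mm.
Similar triangles through the lens centre give W/dₒ = w/dᵢ; with 1/f = 1/dₒ + 1/dᵢ this gives W = w·(dₒ − f)/f.
W = 12.52 mm × (713232 − 24) / 24 = 12.52 × 29716.9990 ≈ 372056.828 mm = 372056.828/304.8 ft = 1220.66 ft.

1220.7 ft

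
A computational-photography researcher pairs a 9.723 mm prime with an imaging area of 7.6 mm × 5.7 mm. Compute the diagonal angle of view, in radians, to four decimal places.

0.9089 rad

Sensor diagonal = √(7.6² + 5.7²) = √90.2500 ≈ 9.5000 mm.
Angle of view α = 2·arctan(d/2f) with d = 9.5000 mm and f = 9.723 mm.
d/2f = 0.48853; arctan(0.48853) ≈ 0.4544 rad, so α ≈ 0.9089 rad.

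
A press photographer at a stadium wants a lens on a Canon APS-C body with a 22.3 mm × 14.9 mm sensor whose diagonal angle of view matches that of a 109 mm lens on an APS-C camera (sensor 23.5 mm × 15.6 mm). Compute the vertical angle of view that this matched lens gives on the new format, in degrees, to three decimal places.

Sensor diagonal = √(23.5² + 15.6²) = √795.6100 ≈ 28.2066 mm.
Sensor diagonal = √(22.3² + 14.9²) = √719.3000 ≈ 26.8198 mm.
Equal diagonal AOV ⇒ f₂ = f₁ · 26.8198/28.2066 = 109 × 0.95083 ≈ 103.6410 mm.
Vertical AOV on the new format = 2·arctan(14.9 / (2 × 103.6410)) = 2·arctan(0.07188) ≈ 8.2230°.

8.223°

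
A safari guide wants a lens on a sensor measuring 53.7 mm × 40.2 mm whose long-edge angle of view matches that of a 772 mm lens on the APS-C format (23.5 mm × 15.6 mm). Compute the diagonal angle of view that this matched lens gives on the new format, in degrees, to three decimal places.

Equal long-edge AOV ⇒ f₂ = f₁ · 53.7/23.5 = 772 × 2.28511 ≈ 1764.1021 mm.
Sensor diagonal = √(53.7² + 40.2²) = √4499.7300 ≈ 67.0800 mm.
Diagonal AOV on the new format = 2·arctan(67.0800 / (2 × 1764.1021)) = 2·arctan(0.01901) ≈ 2.1784°.

2.178°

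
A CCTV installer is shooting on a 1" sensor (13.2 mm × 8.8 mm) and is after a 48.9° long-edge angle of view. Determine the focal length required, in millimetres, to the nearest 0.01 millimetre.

From α = 2·arctan(w/2f) we get f = w / (2·tan(α/2)).
With w = 13.2 mm and α/2 = 24.45°, tan(α/2) ≈ 0.45467, so f ≈ 13.2 / 0.90935 ≈ 14.5159 mm.

14.52 mm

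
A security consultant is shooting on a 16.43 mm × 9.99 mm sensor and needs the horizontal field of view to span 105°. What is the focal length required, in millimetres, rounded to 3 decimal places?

6.304 mm

From α = 2·arctan(w/2f) we get f = w / (2·tan(α/2)).
With w = 16.43 mm and α/2 = 52.5°, tan(α/2) ≈ 1.30323, so f ≈ 16.43 / 2.60645 ≈ 6.3036 mm.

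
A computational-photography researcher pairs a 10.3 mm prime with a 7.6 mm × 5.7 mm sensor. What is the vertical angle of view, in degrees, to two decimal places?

30.93°

Angle of view α = 2·arctan(h/2f) with h = 5.7 mm and f = 10.3 mm.
h/2f = 0.27670; arctan(0.27670) ≈ 15.4667°, so α ≈ 30.9334°.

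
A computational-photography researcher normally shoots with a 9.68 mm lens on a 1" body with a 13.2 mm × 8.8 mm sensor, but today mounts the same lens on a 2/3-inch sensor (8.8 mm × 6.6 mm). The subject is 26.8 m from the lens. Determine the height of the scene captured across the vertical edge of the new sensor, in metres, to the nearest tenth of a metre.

The focal length stays 9.68 mm; the relevant sensor dimension is now h = 6.6 mm. Object distance dₒ = 26.8 m = 26800 mm.
Thin-lens field height W = h·(dₒ − f)/f = 6.6 × (26800 − 9.68)/9.68 ≈ 18266.127 mm = 18.2661 m.

18.3 m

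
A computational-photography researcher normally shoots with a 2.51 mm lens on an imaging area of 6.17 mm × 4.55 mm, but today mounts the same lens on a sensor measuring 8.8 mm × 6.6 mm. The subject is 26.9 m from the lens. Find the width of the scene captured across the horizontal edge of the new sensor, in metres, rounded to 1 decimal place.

The focal length stays 2.51 mm; the relevant sensor dimension is now w = 8.8 mm. Object distance dₒ = 26.9 m = 26900 mm.
Thin-lens field width W = w·(dₒ − f)/f = 8.8 × (26900 − 2.51)/2.51 ≈ 94301.957 mm = 94.302 m.

94.3 m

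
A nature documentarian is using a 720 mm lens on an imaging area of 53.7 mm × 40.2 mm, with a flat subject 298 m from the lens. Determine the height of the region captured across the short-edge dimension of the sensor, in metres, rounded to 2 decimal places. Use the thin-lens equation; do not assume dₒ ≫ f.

16.60 m

dₒ: 298 m = 298000 mm.
Similar triangles through the lens centre give W/dₒ = h/dᵢ; with 1/f = 1/dₒ + 1/dᵢ this gives W = h·(dₒ − f)/f.
W = 40.2 mm × (298000 − 720) / 720 = 40.2 × 412.8889 ≈ 16598.133 mm = 16.5981 m.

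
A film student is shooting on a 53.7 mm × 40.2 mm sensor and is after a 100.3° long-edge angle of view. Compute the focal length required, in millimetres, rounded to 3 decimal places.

From α = 2·arctan(w/2f) we get f = w / (2·tan(α/2)).
With w = 53.7 mm and α/2 = 50.15°, tan(α/2) ≈ 1.19811, so f ≈ 53.7 / 2.39622 ≈ 22.4103 mm.

22.410 mm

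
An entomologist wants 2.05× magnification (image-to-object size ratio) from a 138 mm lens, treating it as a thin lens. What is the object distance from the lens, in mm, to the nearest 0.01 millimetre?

With m = dᵢ/dₒ and 1/f = 1/dₒ + 1/dᵢ, substituting dᵢ = m·dₒ gives 1/f = (1 + 1/m)/dₒ, hence dₒ = f·(1 + 1/m).
dₒ = 138 × (1 + 1/2.05) = 138 × 1.48780 ≈ 205.317 mm.

205.32 mm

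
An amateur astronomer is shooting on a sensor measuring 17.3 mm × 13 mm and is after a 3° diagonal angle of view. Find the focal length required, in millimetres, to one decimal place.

413.2 mm

Sensor diagonal = √(17.3² + 13²) = √468.2900 ≈ 21.6400 mm.
From α = 2·arctan(d/2f) we get f = d / (2·tan(α/2)).
With d = 21.6400 mm and α/2 = 1.5°, tan(α/2) ≈ 0.02619, so f ≈ 21.6400 / 0.05237 ≈ 413.1993 mm.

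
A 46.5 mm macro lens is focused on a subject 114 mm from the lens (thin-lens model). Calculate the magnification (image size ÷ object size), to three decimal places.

Thin lens: 1/f = 1/dₒ + 1/dᵢ → 1/dᵢ = 1/46.5 − 1/114 = 0.0127334 mm⁻¹, so dᵢ ≈ 78.5333 mm.
Magnification m = dᵢ/dₒ = 78.5333/114 ≈ 0.68889.

0.689×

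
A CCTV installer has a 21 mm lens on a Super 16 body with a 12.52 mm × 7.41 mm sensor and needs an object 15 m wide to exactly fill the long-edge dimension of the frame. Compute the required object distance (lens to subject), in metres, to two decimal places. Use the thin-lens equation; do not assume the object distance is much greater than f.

25.18 m

W: 15 m = 15000 mm.
Magnification m = w/W = dᵢ/dₒ; combined with 1/f = 1/dₒ + 1/dᵢ this gives dₒ = f·(1 + W/w).
dₒ = 21 mm × (1 + 15000/12.52) = 21 × 1199.0831 ≈ 25180.744 mm = 25.1807 m.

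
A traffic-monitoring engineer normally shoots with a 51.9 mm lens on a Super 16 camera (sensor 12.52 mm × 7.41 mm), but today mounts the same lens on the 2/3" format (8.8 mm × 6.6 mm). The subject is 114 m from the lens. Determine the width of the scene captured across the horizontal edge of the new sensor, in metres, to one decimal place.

19.3 m

The focal length stays 51.9 mm; the relevant sensor dimension is now w = 8.8 mm. Object distance dₒ = 114 m = 114000 mm.
Thin-lens field width W = w·(dₒ − f)/f = 8.8 × (114000 − 51.9)/51.9 ≈ 19320.680 mm = 19.3207 m.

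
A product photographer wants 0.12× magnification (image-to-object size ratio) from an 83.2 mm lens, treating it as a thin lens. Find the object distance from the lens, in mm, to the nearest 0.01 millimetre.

776.53 mm

With m = dᵢ/dₒ and 1/f = 1/dₒ + 1/dᵢ, substituting dᵢ = m·dₒ gives 1/f = (1 + 1/m)/dₒ, hence dₒ = f·(1 + 1/m).
dₒ = 83.2 × (1 + 1/0.12) = 83.2 × 9.33333 ≈ 776.533 mm.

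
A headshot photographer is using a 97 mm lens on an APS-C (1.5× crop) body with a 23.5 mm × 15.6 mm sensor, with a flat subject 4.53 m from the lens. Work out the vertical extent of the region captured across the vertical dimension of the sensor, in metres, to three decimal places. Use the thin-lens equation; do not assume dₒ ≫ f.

dₒ: 4.53 m = 4530 mm.
Similar triangles through the lens centre give W/dₒ = h/dᵢ; with 1/f = 1/dₒ + 1/dᵢ this gives W = h·(dₒ − f)/f.
W = 15.6 mm × (4530 − 97) / 97 = 15.6 × 45.7010 ≈ 712.936 mm = 0.712936 m.

0.713 m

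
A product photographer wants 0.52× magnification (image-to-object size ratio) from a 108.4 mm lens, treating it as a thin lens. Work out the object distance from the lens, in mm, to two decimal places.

316.86 mm

With m = dᵢ/dₒ and 1/f = 1/dₒ + 1/dᵢ, substituting dᵢ = m·dₒ gives 1/f = (1 + 1/m)/dₒ, hence dₒ = f·(1 + 1/m).
dₒ = 108.4 × (1 + 1/0.52) = 108.4 × 2.92308 ≈ 316.862 mm.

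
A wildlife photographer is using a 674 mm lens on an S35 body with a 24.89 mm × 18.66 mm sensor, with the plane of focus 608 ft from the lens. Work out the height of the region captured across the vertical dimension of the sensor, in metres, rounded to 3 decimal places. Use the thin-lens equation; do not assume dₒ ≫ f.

5.112 m

dₒ: 608 ft × 304.8 mm/ft = 185318.39 mm.
Similar triangles through the lens centre give W/dₒ = h/dᵢ; with 1/f = 1/dₒ + 1/dᵢ this gives W = h·(dₒ − f)/f.
W = 18.66 mm × (185318 − 674) / 674 = 18.66 × 273.9531 ≈ 5111.965 mm = 5.11196 m.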